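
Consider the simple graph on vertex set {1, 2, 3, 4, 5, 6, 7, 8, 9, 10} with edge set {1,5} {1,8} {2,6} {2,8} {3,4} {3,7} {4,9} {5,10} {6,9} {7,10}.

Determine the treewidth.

2

A width-2 tree decomposition is:
Bags: B1 = {1, 5, 8}  B2 = {2, 5, 8}  B3 = {2, 5, 6}  B4 = {5, 6, 9}  B5 = {4, 5, 9}  B6 = {3, 4, 5}  B7 = {3, 5, 7}  B8 = {5, 7, 10}
Tree: B1–B2, B2–B3, B3–B4, B4–B5, B5–B6, B6–B7, B7–B8
Every bag has size at most 3, so the width is 3 − 1 = 2 and tw(G) ≤ 2. The edges 5–1–8–2–6–9–4–3–7–10–5 form a cycle, so G is not a tree and its treewidth is at least 2. Combining the bounds, tw(G) = 2.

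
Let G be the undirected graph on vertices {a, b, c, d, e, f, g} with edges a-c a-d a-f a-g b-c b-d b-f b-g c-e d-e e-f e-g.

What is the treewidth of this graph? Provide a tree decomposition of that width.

Each bag holds 4 vertices, so the decomposition has width 3, which upper-bounds the treewidth. For the lower bound: the 4 vertex sets {a,c}, {b,d}, {e}, {f} are disjoint, each induces a connected subgraph, and every pair is joined by at least one edge of G. Contracting each set to a single vertex therefore yields K_{4} as a minor, and since treewidth is minor-monotone, tw(G) ≥ tw(K_{4}) = 3. Hence tw(G) = 3 exactly.

Treewidth 3.
One optimal decomposition is:
Bags: B1 = {a, b, c, e}  B2 = {a, b, d, e}  B3 = {a, b, e, f}  B4 = {a, b, e, g}
Tree: B1–B2, B2–B3, B3–B4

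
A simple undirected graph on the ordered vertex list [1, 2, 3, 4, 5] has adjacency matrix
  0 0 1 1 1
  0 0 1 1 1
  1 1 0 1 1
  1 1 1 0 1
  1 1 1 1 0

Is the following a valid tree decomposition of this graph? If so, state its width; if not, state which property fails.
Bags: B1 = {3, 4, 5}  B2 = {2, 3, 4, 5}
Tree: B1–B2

No — vertex 1 appears in no bag.

A tree decomposition must satisfy three properties: every vertex lies in some bag; for every edge, both endpoints lie together in some bag; and for every vertex, the bags containing it form a connected subtree. Here vertex 1 appears in no bag, so the decomposition is invalid.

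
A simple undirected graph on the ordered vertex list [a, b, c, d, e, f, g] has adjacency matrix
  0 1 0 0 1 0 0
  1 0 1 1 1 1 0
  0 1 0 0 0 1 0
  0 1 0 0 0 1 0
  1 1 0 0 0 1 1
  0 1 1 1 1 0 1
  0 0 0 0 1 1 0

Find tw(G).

A width-2 tree decomposition is:
Bags: B1 = {a, b, e}  B2 = {b, e, f}  B3 = {b, d, f}  B4 = {e, f, g}  B5 = {b, c, f}
Tree: B1–B2, B2–B3, B2–B4, B2–B5
The largest bag has 3 vertices, giving width 2; this decomposition certifies tw(G) ≤ 2. Conversely, {a, b, e} is a clique of size 3, and the vertices of any clique must share a bag in every tree decomposition; so some bag has ≥ 3 vertices and tw(G) ≥ 2. Therefore the treewidth is 2.

2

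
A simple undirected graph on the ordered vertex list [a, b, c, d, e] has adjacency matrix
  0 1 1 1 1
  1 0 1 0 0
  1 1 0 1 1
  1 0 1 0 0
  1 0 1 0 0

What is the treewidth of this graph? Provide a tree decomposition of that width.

Treewidth 2.
One such decomposition:
Bags: B1 = {a, b, c}  B2 = {a, c, d}  B3 = {a, c, e}
Tree: B1–B2, B2–B3

The largest bag has 3 vertices, giving width 2; this decomposition certifies tw(G) ≤ 2. Conversely, {a, c, d} is a clique of size 3, and the vertices of any clique must share a bag in every tree decomposition; so some bag has ≥ 3 vertices and tw(G) ≥ 2. The upper and lower bounds meet at 2, so that is the treewidth.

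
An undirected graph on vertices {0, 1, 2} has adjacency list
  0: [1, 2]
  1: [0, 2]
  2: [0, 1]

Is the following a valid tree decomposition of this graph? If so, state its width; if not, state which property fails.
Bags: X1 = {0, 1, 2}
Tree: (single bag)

Vertex coverage: the bags together contain {0, 1, 2}, the full vertex set. Edge coverage: each edge of G has both endpoints in at least one bag. Running intersection: for every vertex, the bags containing it form a connected subtree. All three properties hold, so this is a valid tree decomposition of width max|bag| − 1 = 2, and hence tw(G) ≤ 2.

Yes; width 2.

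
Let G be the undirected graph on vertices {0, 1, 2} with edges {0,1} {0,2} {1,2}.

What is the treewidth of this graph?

2

A width-2 tree decomposition is:
Bags: B1 = {0, 1, 2}
Tree: (single bag)
With just one bag of size 3, the width is 3 − 1 = 2, so tw(G) ≤ 2. For the lower bound, the 3 vertices {0, 1, 2} are pairwise adjacent, and any tree decomposition puts a clique entirely inside one bag — forcing width ≥ 2. Hence tw(G) = 2 exactly.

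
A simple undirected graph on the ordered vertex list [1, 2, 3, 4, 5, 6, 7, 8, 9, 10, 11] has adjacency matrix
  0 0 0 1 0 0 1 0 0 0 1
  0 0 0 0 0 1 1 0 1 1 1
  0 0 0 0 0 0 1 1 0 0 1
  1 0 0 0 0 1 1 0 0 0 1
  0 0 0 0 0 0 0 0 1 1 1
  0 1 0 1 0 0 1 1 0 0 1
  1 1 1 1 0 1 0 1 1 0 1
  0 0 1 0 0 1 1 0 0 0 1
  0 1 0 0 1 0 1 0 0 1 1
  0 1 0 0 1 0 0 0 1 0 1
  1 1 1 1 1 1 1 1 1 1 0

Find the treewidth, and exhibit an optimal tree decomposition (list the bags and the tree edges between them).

Every bag has size at most 4, so the width is 4 − 1 = 3 and tw(G) ≤ 3. Conversely, {2, 9, 10, 11} is a clique of size 4, and the vertices of any clique must share a bag in every tree decomposition; so some bag has ≥ 4 vertices and tw(G) ≥ 3. Combining the bounds, tw(G) = 3.

Treewidth 3.
Bags: B1 = {2, 6, 7, 11}  B2 = {2, 7, 9, 11}  B3 = {4, 6, 7, 11}  B4 = {2, 9, 10, 11}  B5 = {6, 7, 8, 11}  B6 = {3, 7, 8, 11}  B7 = {1, 4, 7, 11}  B8 = {5, 9, 10, 11}
Tree: B1–B2, B1–B3, B2–B4, B1–B5, B5–B6, B3–B7, B4–B8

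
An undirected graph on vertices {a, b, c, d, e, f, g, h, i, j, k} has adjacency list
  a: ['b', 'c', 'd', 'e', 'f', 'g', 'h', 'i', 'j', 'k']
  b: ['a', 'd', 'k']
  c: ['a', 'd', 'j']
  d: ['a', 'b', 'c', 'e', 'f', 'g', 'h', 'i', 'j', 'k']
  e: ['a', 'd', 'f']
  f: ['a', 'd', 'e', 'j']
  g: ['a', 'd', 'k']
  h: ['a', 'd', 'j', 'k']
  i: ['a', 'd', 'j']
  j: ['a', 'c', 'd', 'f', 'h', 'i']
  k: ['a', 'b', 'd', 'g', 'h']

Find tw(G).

A width-3 tree decomposition is:
Bags: B1 = {a, c, d, j}  B2 = {a, d, f, j}  B3 = {a, d, i, j}  B4 = {a, d, h, j}  B5 = {a, d, h, k}  B6 = {a, d, e, f}  B7 = {a, b, d, k}  B8 = {a, d, g, k}
Tree: B1–B2, B1–B3, B3–B4, B4–B5, B2–B6, B5–B7, B7–B8
The largest bag has 4 vertices, giving width 3; this decomposition certifies tw(G) ≤ 3. Conversely, {a, d, g, k} is a clique of size 4, and the vertices of any clique must share a bag in every tree decomposition; so some bag has ≥ 4 vertices and tw(G) ≥ 3. The upper and lower bounds meet at 3, so that is the treewidth.

3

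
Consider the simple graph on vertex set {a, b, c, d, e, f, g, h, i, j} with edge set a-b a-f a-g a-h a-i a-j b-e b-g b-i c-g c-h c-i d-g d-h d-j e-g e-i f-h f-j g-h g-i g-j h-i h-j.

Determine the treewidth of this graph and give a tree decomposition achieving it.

Treewidth 3.
Bags: B1 = {a, g, h, j}  B2 = {a, g, h, i}  B3 = {a, b, g, i}  B4 = {d, g, h, j}  B5 = {a, f, h, j}  B6 = {c, g, h, i}  B7 = {b, e, g, i}
Tree: B1–B2, B2–B3, B1–B4, B1–B5, B2–B6, B3–B7

Every bag has size at most 4, so the width is 4 − 1 = 3 and tw(G) ≤ 3. On the other hand G contains the 4-clique {b, e, g, i}. A clique must lie in a single bag of any decomposition, so no decomposition can have width below 3. The upper and lower bounds meet at 3, so that is the treewidth.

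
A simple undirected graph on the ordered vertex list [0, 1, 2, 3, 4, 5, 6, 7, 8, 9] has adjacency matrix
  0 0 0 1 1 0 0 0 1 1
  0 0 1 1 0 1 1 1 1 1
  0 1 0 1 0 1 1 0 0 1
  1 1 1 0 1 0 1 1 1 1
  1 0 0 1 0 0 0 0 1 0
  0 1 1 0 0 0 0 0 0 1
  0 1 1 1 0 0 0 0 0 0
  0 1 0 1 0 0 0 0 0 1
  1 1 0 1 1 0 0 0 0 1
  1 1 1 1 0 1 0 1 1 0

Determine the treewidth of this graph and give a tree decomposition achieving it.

Treewidth 3.
One optimal decomposition is:
Bags: B1 = {1, 3, 8, 9}  B2 = {1, 3, 7, 9}  B3 = {0, 3, 8, 9}  B4 = {1, 2, 3, 9}  B5 = {0, 3, 4, 8}  B6 = {1, 2, 3, 6}  B7 = {1, 2, 5, 9}
Tree: B1–B2, B1–B3, B1–B4, B3–B5, B4–B6, B4–B7

Every bag has size at most 4, so the width is 4 − 1 = 3 and tw(G) ≤ 3. Conversely, {0, 3, 8, 9} is a clique of size 4, and the vertices of any clique must share a bag in every tree decomposition; so some bag has ≥ 4 vertices and tw(G) ≥ 3. Therefore the treewidth is 3.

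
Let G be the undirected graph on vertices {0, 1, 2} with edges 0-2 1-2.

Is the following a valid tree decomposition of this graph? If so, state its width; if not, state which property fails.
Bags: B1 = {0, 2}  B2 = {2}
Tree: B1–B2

No — vertex 1 appears in no bag.

A tree decomposition must satisfy three properties: every vertex lies in some bag; for every edge, both endpoints lie together in some bag; and for every vertex, the bags containing it form a connected subtree. Here vertex 1 appears in no bag, so the decomposition is invalid.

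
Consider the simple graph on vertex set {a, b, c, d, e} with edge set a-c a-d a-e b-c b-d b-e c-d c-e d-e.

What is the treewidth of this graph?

3

A width-3 tree decomposition is:
Bags: B1 = {b, c, d, e}  B2 = {a, c, d, e}
Tree: B1–B2
Every bag has size at most 4, so the width is 4 − 1 = 3 and tw(G) ≤ 3. On the other hand G contains the 4-clique {a, c, d, e}. A clique must lie in a single bag of any decomposition, so no decomposition can have width below 3. The upper and lower bounds meet at 3, so that is the treewidth.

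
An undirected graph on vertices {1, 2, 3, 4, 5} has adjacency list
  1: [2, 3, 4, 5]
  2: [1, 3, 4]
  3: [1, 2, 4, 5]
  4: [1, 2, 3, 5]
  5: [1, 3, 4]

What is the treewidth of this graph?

3

A width-3 tree decomposition is:
Bags: B1 = {1, 3, 4, 5}  B2 = {1, 2, 3, 4}
Tree: B1–B2
The largest bag has 4 vertices, giving width 3; this decomposition certifies tw(G) ≤ 3. For the lower bound, the 4 vertices {1, 2, 3, 4} are pairwise adjacent, and any tree decomposition puts a clique entirely inside one bag — forcing width ≥ 3. Hence tw(G) = 3 exactly.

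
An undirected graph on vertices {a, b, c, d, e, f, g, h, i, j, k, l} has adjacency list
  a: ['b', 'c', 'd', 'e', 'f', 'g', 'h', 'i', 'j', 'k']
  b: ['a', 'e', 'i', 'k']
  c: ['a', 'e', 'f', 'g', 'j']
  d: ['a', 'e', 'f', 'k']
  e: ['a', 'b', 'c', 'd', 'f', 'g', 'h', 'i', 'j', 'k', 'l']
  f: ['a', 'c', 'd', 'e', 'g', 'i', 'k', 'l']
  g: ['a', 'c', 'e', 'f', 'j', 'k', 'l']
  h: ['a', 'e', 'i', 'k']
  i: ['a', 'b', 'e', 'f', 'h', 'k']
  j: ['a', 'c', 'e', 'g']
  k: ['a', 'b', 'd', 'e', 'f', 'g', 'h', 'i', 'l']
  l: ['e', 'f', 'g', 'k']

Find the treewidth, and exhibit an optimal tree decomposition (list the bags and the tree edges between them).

Treewidth 4.
One optimal decomposition is:
Bags: B1 = {a, e, f, i, k}  B2 = {a, e, f, g, k}  B3 = {a, c, e, f, g}  B4 = {e, f, g, k, l}  B5 = {a, e, h, i, k}  B6 = {a, b, e, i, k}  B7 = {a, d, e, f, k}  B8 = {a, c, e, g, j}
Tree: B1–B2, B2–B3, B2–B4, B1–B5, B5–B6, B2–B7, B3–B8

Each bag holds 5 vertices, so the decomposition has width 4, which upper-bounds the treewidth. On the other hand G contains the 5-clique {a, c, e, g, j}. A clique must lie in a single bag of any decomposition, so no decomposition can have width below 4. Therefore the treewidth is 4.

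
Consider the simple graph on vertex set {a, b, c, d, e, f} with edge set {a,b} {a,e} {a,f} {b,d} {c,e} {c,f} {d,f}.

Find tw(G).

A width-2 tree decomposition is:
Bags: B1 = {a, b, d}  B2 = {a, d, f}  B3 = {a, e, f}  B4 = {c, e, f}
Tree: B1–B2, B2–B3, B3–B4
The largest bag has 3 vertices, giving width 2; this decomposition certifies tw(G) ≤ 2. Since b–d–f–a–b is a cycle in G, G is not acyclic. Forests are exactly the graphs of treewidth ≤ 1, so tw(G) ≥ 2. Combining the bounds, tw(G) = 2.

2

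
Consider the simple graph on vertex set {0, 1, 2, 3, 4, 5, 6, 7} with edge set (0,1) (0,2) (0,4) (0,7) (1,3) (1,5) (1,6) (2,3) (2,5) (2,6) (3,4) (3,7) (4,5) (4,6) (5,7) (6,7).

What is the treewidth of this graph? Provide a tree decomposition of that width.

The largest bag has 5 vertices, giving width 4; this decomposition certifies tw(G) ≤ 4. For the lower bound: the 5 vertex sets {4,6}, {0,2}, {1,3}, {7}, {5} are disjoint, each induces a connected subgraph, and every pair is joined by at least one edge of G. Contracting each set to a single vertex therefore yields K_{5} as a minor, and since treewidth is minor-monotone, tw(G) ≥ tw(K_{5}) = 4. Hence tw(G) = 4 exactly.

Treewidth 4.
One optimal decomposition is:
Bags: B1 = {1, 2, 4, 6, 7}  B2 = {0, 1, 2, 4, 7}  B3 = {1, 2, 3, 4, 7}  B4 = {1, 2, 4, 5, 7}
Tree: B1–B2, B2–B3, B3–B4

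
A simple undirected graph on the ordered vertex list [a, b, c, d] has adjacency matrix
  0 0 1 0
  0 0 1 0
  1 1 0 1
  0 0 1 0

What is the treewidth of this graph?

A width-1 tree decomposition is:
Bags: B1 = {c, d}  B2 = {a, c}  B3 = {b, c}
Tree: B1–B2, B1–B3
The largest bag has 2 vertices, giving width 1; this decomposition certifies tw(G) ≤ 1. G has an edge, so its treewidth is at least 1. Therefore the treewidth is 1.

1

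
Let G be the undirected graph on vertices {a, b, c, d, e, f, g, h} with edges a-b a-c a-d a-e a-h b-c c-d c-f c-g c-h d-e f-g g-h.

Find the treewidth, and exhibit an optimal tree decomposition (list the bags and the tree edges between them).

Treewidth 2.
One optimal decomposition is:
Bags: B1 = {a, d, e}  B2 = {a, c, d}  B3 = {a, c, h}  B4 = {a, b, c}  B5 = {c, g, h}  B6 = {c, f, g}
Tree: B1–B2, B2–B3, B3–B4, B3–B5, B5–B6

The largest bag has 3 vertices, giving width 2; this decomposition certifies tw(G) ≤ 2. For the lower bound, the 3 vertices {a, d, e} are pairwise adjacent, and any tree decomposition puts a clique entirely inside one bag — forcing width ≥ 2. The upper and lower bounds meet at 2, so that is the treewidth.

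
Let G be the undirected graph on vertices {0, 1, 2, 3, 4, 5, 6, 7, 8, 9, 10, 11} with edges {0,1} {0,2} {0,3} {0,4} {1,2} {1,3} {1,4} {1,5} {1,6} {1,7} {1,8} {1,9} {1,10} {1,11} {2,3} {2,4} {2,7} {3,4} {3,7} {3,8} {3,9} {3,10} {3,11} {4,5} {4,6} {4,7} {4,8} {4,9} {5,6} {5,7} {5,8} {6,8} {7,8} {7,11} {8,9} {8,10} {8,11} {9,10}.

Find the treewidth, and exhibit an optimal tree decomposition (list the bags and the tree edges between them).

Treewidth 4.
Bags: B1 = {1, 2, 3, 4, 7}  B2 = {1, 3, 4, 7, 8}  B3 = {1, 3, 7, 8, 11}  B4 = {1, 3, 4, 8, 9}  B5 = {1, 3, 8, 9, 10}  B6 = {1, 4, 5, 7, 8}  B7 = {1, 4, 5, 6, 8}  B8 = {0, 1, 2, 3, 4}
Tree: B1–B2, B2–B3, B2–B4, B4–B5, B2–B6, B6–B7, B1–B8

The largest bag has 5 vertices, giving width 4; this decomposition certifies tw(G) ≤ 4. On the other hand G contains the 5-clique {1, 3, 8, 9, 10}. A clique must lie in a single bag of any decomposition, so no decomposition can have width below 4. Therefore the treewidth is 4.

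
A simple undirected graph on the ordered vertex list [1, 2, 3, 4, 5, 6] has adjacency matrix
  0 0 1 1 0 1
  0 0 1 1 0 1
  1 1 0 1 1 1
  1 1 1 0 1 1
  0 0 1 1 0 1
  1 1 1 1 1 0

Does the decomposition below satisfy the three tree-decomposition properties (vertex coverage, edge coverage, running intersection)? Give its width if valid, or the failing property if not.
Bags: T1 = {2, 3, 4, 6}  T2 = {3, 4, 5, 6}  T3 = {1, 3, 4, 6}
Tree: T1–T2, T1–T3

Vertex coverage: the bags together contain {1, 2, 3, 4, 5, 6}, the full vertex set. Edge coverage: each edge of G has both endpoints in at least one bag. Running intersection: for every vertex, the bags containing it form a connected subtree. All three properties hold, so this is a valid tree decomposition of width max|bag| − 1 = 3, and hence tw(G) ≤ 3.

Yes; width 3.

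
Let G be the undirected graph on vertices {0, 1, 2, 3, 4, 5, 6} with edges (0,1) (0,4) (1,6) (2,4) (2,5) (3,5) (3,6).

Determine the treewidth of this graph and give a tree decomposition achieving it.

Treewidth 2.
One optimal decomposition is:
Bags: B1 = {0, 1, 4}  B2 = {1, 4, 6}  B3 = {3, 4, 6}  B4 = {3, 4, 5}  B5 = {2, 4, 5}
Tree: B1–B2, B2–B3, B3–B4, B4–B5

The largest bag has 3 vertices, giving width 2; this decomposition certifies tw(G) ≤ 2. Since 4–0–1–6–3–5–2–4 is a cycle in G, G is not acyclic. Forests are exactly the graphs of treewidth ≤ 1, so tw(G) ≥ 2. Combining the bounds, tw(G) = 2.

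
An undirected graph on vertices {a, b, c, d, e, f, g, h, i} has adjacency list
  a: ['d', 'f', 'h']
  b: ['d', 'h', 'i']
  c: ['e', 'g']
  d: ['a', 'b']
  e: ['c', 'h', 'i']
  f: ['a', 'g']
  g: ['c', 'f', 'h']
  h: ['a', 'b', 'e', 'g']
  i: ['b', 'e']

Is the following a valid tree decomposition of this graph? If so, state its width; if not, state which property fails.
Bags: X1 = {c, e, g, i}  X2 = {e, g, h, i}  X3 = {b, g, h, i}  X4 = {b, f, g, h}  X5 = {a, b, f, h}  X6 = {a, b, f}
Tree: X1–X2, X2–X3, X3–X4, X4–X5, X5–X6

A tree decomposition must satisfy three properties: every vertex lies in some bag; for every edge, both endpoints lie together in some bag; and for every vertex, the bags containing it form a connected subtree. Here vertex d appears in no bag, so the decomposition is invalid.

No — vertex d appears in no bag.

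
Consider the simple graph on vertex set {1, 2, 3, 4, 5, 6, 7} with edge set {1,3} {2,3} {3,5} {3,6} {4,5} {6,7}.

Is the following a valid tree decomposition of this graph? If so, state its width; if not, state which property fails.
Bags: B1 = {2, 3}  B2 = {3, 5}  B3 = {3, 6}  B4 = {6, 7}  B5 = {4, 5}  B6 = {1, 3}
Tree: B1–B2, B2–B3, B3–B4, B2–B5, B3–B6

Every vertex of G appears in some bag (union = {1, 2, 3, 4, 5, 6, 7}); every edge is covered by a bag; and for each vertex v the set of bags containing v is connected in the bag tree. The decomposition is therefore valid. The largest bag has 2 vertices, so the width is 1.

Yes; width 1.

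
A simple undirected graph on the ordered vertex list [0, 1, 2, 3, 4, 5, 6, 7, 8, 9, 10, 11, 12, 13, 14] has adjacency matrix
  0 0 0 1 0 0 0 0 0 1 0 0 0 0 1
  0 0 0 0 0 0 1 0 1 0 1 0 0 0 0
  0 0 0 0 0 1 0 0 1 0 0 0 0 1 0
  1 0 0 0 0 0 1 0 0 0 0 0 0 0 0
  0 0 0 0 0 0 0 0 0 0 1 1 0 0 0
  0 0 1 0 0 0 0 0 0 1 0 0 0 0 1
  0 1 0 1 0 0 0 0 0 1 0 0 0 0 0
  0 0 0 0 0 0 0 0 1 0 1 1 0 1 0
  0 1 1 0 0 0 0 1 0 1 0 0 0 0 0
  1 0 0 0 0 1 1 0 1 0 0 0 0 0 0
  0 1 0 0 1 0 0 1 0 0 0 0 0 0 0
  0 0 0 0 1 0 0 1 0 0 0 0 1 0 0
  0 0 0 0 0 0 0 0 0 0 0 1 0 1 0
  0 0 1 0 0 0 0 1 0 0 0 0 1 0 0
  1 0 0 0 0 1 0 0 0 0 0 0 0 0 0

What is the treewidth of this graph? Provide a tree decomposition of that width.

Each bag holds 4 vertices, so the decomposition has width 3, which upper-bounds the treewidth. For the lower bound: the 4 vertex sets {0,3,14}, {5}, {9}, {1,2,6,8} are disjoint, each induces a connected subgraph, and every pair is joined by at least one edge of G. Contracting each set to a single vertex therefore yields K_{4} as a minor, and since treewidth is minor-monotone, tw(G) ≥ tw(K_{4}) = 3. Hence tw(G) = 3 exactly.

Treewidth 3.
Bags: B1 = {0, 3, 5, 14}  B2 = {0, 3, 5, 9}  B3 = {3, 5, 6, 9}  B4 = {2, 5, 6, 9}  B5 = {2, 6, 8, 9}  B6 = {1, 2, 6, 8}  B7 = {1, 2, 8, 13}  B8 = {1, 7, 8, 13}  B9 = {1, 7, 10, 13}  B10 = {7, 10, 12, 13}  B11 = {7, 10, 11, 12}  B12 = {4, 10, 11, 12}
Tree: B1–B2, B2–B3, B3–B4, B4–B5, B5–B6, B6–B7, B7–B8, B8–B9, B9–B10, B10–B11, B11–B12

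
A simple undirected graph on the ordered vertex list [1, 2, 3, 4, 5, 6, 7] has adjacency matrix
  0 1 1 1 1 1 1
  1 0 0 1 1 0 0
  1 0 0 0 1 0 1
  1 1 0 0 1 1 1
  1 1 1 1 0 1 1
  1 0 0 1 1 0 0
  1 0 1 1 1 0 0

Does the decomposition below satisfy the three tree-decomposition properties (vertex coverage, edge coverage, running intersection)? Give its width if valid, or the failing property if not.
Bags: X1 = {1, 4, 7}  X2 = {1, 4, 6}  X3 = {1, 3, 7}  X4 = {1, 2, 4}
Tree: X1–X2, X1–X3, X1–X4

A tree decomposition must satisfy three properties: every vertex lies in some bag; for every edge, both endpoints lie together in some bag; and for every vertex, the bags containing it form a connected subtree. Here vertex 5 appears in no bag, so the decomposition is invalid.

No — vertex 5 appears in no bag.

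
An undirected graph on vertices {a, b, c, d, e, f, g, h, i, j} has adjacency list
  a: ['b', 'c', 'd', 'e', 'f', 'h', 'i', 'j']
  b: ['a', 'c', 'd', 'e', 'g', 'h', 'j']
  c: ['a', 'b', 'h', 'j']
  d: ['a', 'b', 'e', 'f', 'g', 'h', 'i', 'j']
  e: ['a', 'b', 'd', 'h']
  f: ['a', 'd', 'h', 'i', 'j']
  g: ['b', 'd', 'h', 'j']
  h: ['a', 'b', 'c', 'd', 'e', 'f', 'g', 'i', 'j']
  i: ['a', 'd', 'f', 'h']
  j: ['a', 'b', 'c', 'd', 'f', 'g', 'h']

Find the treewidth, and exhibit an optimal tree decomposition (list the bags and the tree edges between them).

Each bag holds 5 vertices, so the decomposition has width 4, which upper-bounds the treewidth. On the other hand G contains the 5-clique {b, d, g, h, j}. A clique must lie in a single bag of any decomposition, so no decomposition can have width below 4. Therefore the treewidth is 4.

Treewidth 4.
Bags: B1 = {b, d, g, h, j}  B2 = {a, b, d, h, j}  B3 = {a, b, d, e, h}  B4 = {a, d, f, h, j}  B5 = {a, b, c, h, j}  B6 = {a, d, f, h, i}
Tree: B1–B2, B2–B3, B2–B4, B2–B5, B4–B6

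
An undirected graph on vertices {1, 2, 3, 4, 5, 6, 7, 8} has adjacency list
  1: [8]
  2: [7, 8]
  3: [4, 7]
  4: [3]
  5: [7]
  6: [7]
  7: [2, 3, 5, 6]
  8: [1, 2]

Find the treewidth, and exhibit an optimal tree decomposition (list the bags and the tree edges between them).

Each bag holds 2 vertices, so the decomposition has width 1, which upper-bounds the treewidth. Any graph with an edge has treewidth ≥ 1, and G has the edge 2–8. Combining the bounds, tw(G) = 1.

Treewidth 1.
One optimal decomposition is:
Bags: B1 = {2, 8}  B2 = {1, 8}  B3 = {2, 7}  B4 = {3, 7}  B5 = {5, 7}  B6 = {6, 7}  B7 = {3, 4}
Tree: B1–B2, B1–B3, B3–B4, B4–B5, B4–B6, B4–B7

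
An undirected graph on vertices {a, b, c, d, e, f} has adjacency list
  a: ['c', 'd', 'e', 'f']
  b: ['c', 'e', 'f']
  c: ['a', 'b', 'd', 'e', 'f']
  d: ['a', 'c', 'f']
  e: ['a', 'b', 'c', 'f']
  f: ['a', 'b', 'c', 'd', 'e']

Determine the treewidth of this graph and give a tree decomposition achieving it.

Each bag holds 4 vertices, so the decomposition has width 3, which upper-bounds the treewidth. For the lower bound, the 4 vertices {a, c, d, f} are pairwise adjacent, and any tree decomposition puts a clique entirely inside one bag — forcing width ≥ 3. Therefore the treewidth is 3.

Treewidth 3.
Bags: B1 = {a, c, e, f}  B2 = {a, c, d, f}  B3 = {b, c, e, f}
Tree: B1–B2, B1–B3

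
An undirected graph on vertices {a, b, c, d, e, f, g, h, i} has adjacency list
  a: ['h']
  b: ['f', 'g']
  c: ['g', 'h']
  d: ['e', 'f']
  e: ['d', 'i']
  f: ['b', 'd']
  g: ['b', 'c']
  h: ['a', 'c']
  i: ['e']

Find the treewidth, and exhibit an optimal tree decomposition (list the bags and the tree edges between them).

Treewidth 1.
One optimal decomposition is:
Bags: B1 = {e, i}  B2 = {d, e}  B3 = {d, f}  B4 = {b, f}  B5 = {b, g}  B6 = {c, g}  B7 = {c, h}  B8 = {a, h}
Tree: B1–B2, B2–B3, B3–B4, B4–B5, B5–B6, B6–B7, B7–B8

The largest bag has 2 vertices, giving width 1; this decomposition certifies tw(G) ≤ 1. G has an edge, so its treewidth is at least 1. The upper and lower bounds meet at 1, so that is the treewidth.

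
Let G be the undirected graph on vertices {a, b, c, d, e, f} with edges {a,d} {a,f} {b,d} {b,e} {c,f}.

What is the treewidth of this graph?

A width-1 tree decomposition is:
Bags: B1 = {b, e}  B2 = {b, d}  B3 = {a, d}  B4 = {a, f}  B5 = {c, f}
Tree: B1–B2, B2–B3, B3–B4, B4–B5
Every bag has size at most 2, so the width is 2 − 1 = 1 and tw(G) ≤ 1. Any graph with an edge has treewidth ≥ 1, and G has the edge e–b. Hence tw(G) = 1 exactly.

1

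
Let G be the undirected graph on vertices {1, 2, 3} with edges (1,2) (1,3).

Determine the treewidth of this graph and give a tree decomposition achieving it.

Treewidth 1.
One optimal decomposition is:
Bags: B1 = {1, 3}  B2 = {1, 2}
Tree: B1–B2

Each bag holds 2 vertices, so the decomposition has width 1, which upper-bounds the treewidth. G has an edge, so its treewidth is at least 1. Combining the bounds, tw(G) = 1.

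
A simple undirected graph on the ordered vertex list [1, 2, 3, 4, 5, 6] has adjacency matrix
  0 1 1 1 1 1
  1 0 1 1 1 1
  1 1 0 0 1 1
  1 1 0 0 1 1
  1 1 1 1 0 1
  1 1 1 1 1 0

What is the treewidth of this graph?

4

A width-4 tree decomposition is:
Bags: B1 = {1, 2, 3, 5, 6}  B2 = {1, 2, 4, 5, 6}
Tree: B1–B2
Every bag has size at most 5, so the width is 5 − 1 = 4 and tw(G) ≤ 4. For the lower bound, the 5 vertices {1, 2, 3, 5, 6} are pairwise adjacent, and any tree decomposition puts a clique entirely inside one bag — forcing width ≥ 4. Therefore the treewidth is 4.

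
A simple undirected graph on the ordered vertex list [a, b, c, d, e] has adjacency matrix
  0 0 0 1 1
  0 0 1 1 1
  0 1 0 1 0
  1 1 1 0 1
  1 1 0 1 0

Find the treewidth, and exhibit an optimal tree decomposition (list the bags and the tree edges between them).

Treewidth 2.
Bags: B1 = {b, c, d}  B2 = {b, d, e}  B3 = {a, d, e}
Tree: B1–B2, B2–B3

The largest bag has 3 vertices, giving width 2; this decomposition certifies tw(G) ≤ 2. Conversely, {a, d, e} is a clique of size 3, and the vertices of any clique must share a bag in every tree decomposition; so some bag has ≥ 3 vertices and tw(G) ≥ 2. Combining the bounds, tw(G) = 2.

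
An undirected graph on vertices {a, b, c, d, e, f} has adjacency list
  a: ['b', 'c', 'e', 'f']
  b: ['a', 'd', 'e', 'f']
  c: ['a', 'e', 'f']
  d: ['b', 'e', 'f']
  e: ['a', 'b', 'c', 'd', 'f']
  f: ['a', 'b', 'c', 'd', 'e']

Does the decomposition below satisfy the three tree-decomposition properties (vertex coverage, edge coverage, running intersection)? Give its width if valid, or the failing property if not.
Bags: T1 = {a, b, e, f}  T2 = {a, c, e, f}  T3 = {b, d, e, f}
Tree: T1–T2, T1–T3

Every vertex of G appears in some bag (union = {a, b, c, d, e, f}); every edge is covered by a bag; and for each vertex v the set of bags containing v is connected in the bag tree. The decomposition is therefore valid. The largest bag has 4 vertices, so the width is 3.

Yes; width 3.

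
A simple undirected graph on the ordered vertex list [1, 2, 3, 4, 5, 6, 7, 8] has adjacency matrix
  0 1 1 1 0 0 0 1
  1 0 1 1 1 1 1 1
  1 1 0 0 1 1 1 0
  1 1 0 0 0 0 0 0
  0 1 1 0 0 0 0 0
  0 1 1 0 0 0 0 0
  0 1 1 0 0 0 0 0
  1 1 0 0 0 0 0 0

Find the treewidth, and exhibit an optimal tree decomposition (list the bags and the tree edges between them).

Treewidth 2.
Bags: B1 = {1, 2, 3}  B2 = {2, 3, 6}  B3 = {2, 3, 7}  B4 = {1, 2, 4}  B5 = {2, 3, 5}  B6 = {1, 2, 8}
Tree: B1–B2, B1–B3, B1–B4, B3–B5, B1–B6

Every bag has size at most 3, so the width is 3 − 1 = 2 and tw(G) ≤ 2. For the lower bound, the 3 vertices {1, 2, 8} are pairwise adjacent, and any tree decomposition puts a clique entirely inside one bag — forcing width ≥ 2. Therefore the treewidth is 2.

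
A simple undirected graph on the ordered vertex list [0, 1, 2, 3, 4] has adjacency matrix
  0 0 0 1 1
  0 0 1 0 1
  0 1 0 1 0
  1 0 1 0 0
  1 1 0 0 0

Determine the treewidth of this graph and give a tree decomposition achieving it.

Treewidth 2.
One optimal decomposition is:
Bags: B1 = {0, 3, 4}  B2 = {1, 3, 4}  B3 = {1, 2, 3}
Tree: B1–B2, B2–B3

Every bag has size at most 3, so the width is 3 − 1 = 2 and tw(G) ≤ 2. Since 3–0–4–1–2–3 is a cycle in G, G is not acyclic. Forests are exactly the graphs of treewidth ≤ 1, so tw(G) ≥ 2. Combining the bounds, tw(G) = 2.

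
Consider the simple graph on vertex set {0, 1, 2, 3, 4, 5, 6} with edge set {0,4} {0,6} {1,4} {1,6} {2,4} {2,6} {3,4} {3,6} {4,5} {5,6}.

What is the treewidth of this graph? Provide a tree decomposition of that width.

Treewidth 2.
Bags: B1 = {3, 4, 6}  B2 = {4, 5, 6}  B3 = {0, 4, 6}  B4 = {2, 4, 6}  B5 = {1, 4, 6}
Tree: B1–B2, B2–B3, B3–B4, B4–B5

Every bag has size at most 3, so the width is 3 − 1 = 2 and tw(G) ≤ 2. Since 6–3–4–5–6 is a cycle in G, G is not acyclic. Forests are exactly the graphs of treewidth ≤ 1, so tw(G) ≥ 2. Therefore the treewidth is 2.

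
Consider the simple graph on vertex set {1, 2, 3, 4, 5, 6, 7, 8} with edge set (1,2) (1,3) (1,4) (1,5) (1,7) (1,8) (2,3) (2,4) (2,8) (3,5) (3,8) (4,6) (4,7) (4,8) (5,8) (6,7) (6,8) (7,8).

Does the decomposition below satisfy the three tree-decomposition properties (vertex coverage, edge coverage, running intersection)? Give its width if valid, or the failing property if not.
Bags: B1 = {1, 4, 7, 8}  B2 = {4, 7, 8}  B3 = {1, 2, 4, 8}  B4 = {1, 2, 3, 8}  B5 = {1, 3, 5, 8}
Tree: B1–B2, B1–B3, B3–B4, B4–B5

A tree decomposition must satisfy three properties: every vertex lies in some bag; for every edge, both endpoints lie together in some bag; and for every vertex, the bags containing it form a connected subtree. Here vertex 6 appears in no bag, so the decomposition is invalid.

No — vertex 6 appears in no bag.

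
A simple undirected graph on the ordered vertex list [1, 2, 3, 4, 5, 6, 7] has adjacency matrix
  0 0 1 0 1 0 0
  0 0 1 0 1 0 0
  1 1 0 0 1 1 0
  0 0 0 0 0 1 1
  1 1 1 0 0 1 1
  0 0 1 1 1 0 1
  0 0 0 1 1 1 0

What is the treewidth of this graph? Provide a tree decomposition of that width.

The largest bag has 3 vertices, giving width 2; this decomposition certifies tw(G) ≤ 2. Conversely, {4, 6, 7} is a clique of size 3, and the vertices of any clique must share a bag in every tree decomposition; so some bag has ≥ 3 vertices and tw(G) ≥ 2. Therefore the treewidth is 2.

Treewidth 2.
Bags: B1 = {3, 5, 6}  B2 = {1, 3, 5}  B3 = {2, 3, 5}  B4 = {5, 6, 7}  B5 = {4, 6, 7}
Tree: B1–B2, B2–B3, B1–B4, B4–B5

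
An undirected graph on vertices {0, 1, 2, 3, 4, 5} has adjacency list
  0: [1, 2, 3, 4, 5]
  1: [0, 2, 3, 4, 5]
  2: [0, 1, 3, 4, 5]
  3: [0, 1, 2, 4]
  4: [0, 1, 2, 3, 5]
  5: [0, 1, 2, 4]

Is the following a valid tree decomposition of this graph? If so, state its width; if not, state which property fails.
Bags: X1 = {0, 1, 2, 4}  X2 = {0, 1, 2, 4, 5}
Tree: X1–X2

No — vertex 3 appears in no bag.

A tree decomposition must satisfy three properties: every vertex lies in some bag; for every edge, both endpoints lie together in some bag; and for every vertex, the bags containing it form a connected subtree. Here vertex 3 appears in no bag, so the decomposition is invalid.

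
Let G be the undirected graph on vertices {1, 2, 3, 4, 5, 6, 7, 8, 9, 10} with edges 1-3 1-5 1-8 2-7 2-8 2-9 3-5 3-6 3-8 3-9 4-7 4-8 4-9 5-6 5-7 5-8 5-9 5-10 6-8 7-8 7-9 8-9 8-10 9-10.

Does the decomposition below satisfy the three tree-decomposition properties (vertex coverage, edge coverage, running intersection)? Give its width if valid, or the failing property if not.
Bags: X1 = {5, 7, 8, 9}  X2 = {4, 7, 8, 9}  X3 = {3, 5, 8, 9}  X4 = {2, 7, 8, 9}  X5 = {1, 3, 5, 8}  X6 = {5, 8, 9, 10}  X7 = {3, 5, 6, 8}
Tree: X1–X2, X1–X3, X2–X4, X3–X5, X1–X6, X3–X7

Yes; width 3.

Checking the three conditions: (i) the bags cover all of {1, 2, 3, 4, 5, 6, 7, 8, 9, 10}; (ii) for each edge, some bag contains both endpoints; (iii) the bags containing any fixed vertex form a subtree. All hold, so the decomposition is valid with width 4 − 1 = 3.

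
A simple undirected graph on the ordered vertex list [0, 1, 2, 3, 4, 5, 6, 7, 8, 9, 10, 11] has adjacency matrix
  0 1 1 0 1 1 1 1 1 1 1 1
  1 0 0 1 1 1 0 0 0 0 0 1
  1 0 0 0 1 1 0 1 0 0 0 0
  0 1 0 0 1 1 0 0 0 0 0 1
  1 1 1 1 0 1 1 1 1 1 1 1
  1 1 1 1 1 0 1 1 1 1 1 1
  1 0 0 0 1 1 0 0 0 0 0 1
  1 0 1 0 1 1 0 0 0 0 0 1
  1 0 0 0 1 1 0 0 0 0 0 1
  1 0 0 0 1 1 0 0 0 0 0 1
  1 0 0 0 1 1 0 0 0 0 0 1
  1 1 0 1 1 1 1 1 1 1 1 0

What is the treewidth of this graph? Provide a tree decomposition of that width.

Treewidth 4.
Bags: B1 = {0, 4, 5, 9, 11}  B2 = {0, 4, 5, 10, 11}  B3 = {0, 4, 5, 8, 11}  B4 = {0, 4, 5, 6, 11}  B5 = {0, 4, 5, 7, 11}  B6 = {0, 1, 4, 5, 11}  B7 = {1, 3, 4, 5, 11}  B8 = {0, 2, 4, 5, 7}
Tree: B1–B2, B2–B3, B1–B4, B1–B5, B4–B6, B6–B7, B5–B8

Every bag has size at most 5, so the width is 5 − 1 = 4 and tw(G) ≤ 4. For the lower bound, the 5 vertices {0, 2, 4, 5, 7} are pairwise adjacent, and any tree decomposition puts a clique entirely inside one bag — forcing width ≥ 4. Therefore the treewidth is 4.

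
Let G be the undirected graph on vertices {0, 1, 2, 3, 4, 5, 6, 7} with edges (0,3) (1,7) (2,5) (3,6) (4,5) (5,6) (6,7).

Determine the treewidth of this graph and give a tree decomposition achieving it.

Treewidth 1.
One optimal decomposition is:
Bags: B1 = {3, 6}  B2 = {6, 7}  B3 = {5, 6}  B4 = {1, 7}  B5 = {0, 3}  B6 = {2, 5}  B7 = {4, 5}
Tree: B1–B2, B1–B3, B2–B4, B1–B5, B3–B6, B3–B7

Every bag has size at most 2, so the width is 2 − 1 = 1 and tw(G) ≤ 1. G has an edge, so its treewidth is at least 1. Combining the bounds, tw(G) = 1.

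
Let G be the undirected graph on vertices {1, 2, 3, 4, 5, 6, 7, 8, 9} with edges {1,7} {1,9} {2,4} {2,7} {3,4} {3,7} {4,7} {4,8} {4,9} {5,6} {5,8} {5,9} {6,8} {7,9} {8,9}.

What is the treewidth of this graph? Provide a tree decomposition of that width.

The largest bag has 3 vertices, giving width 2; this decomposition certifies tw(G) ≤ 2. On the other hand G contains the 3-clique {1, 7, 9}. A clique must lie in a single bag of any decomposition, so no decomposition can have width below 2. Combining the bounds, tw(G) = 2.

Treewidth 2.
Bags: B1 = {4, 7, 9}  B2 = {1, 7, 9}  B3 = {3, 4, 7}  B4 = {4, 8, 9}  B5 = {5, 8, 9}  B6 = {5, 6, 8}  B7 = {2, 4, 7}
Tree: B1–B2, B1–B3, B1–B4, B4–B5, B5–B6, B3–B7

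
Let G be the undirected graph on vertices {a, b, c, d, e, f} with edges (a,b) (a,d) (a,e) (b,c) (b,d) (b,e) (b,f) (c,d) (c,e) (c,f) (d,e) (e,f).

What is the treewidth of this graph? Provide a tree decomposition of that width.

Every bag has size at most 4, so the width is 4 − 1 = 3 and tw(G) ≤ 3. Conversely, {b, c, d, e} is a clique of size 4, and the vertices of any clique must share a bag in every tree decomposition; so some bag has ≥ 4 vertices and tw(G) ≥ 3. The upper and lower bounds meet at 3, so that is the treewidth.

Treewidth 3.
Bags: B1 = {a, b, d, e}  B2 = {b, c, d, e}  B3 = {b, c, e, f}
Tree: B1–B2, B2–B3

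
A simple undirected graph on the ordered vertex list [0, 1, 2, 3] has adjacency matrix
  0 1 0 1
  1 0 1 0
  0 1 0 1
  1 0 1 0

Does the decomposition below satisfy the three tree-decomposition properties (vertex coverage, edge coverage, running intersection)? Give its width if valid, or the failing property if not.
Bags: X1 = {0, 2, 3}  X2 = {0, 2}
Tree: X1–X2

No — vertex 1 appears in no bag.

A tree decomposition must satisfy three properties: every vertex lies in some bag; for every edge, both endpoints lie together in some bag; and for every vertex, the bags containing it form a connected subtree. Here vertex 1 appears in no bag, so the decomposition is invalid.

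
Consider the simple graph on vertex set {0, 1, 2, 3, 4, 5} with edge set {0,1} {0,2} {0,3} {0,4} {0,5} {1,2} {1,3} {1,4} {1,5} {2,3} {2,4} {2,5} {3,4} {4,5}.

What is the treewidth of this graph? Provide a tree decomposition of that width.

The largest bag has 5 vertices, giving width 4; this decomposition certifies tw(G) ≤ 4. On the other hand G contains the 5-clique {0, 1, 2, 3, 4}. A clique must lie in a single bag of any decomposition, so no decomposition can have width below 4. Combining the bounds, tw(G) = 4.

Treewidth 4.
Bags: B1 = {0, 1, 2, 3, 4}  B2 = {0, 1, 2, 4, 5}
Tree: B1–B2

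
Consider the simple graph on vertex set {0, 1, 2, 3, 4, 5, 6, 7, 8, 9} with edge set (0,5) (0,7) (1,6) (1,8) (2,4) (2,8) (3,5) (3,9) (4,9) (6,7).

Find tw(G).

2

A width-2 tree decomposition is:
Bags: B1 = {0, 6, 7}  B2 = {0, 5, 6}  B3 = {3, 5, 6}  B4 = {3, 6, 9}  B5 = {4, 6, 9}  B6 = {2, 4, 6}  B7 = {2, 6, 8}  B8 = {1, 6, 8}
Tree: B1–B2, B2–B3, B3–B4, B4–B5, B5–B6, B6–B7, B7–B8
Every bag has size at most 3, so the width is 3 − 1 = 2 and tw(G) ≤ 2. Since 6–7–0–5–3–9–4–2–8–1–6 is a cycle in G, G is not acyclic. Forests are exactly the graphs of treewidth ≤ 1, so tw(G) ≥ 2. Therefore the treewidth is 2.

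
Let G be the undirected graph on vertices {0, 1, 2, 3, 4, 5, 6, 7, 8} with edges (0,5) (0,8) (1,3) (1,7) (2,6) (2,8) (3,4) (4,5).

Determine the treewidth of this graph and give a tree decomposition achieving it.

Every bag has size at most 2, so the width is 2 − 1 = 1 and tw(G) ≤ 1. G has an edge, so its treewidth is at least 1. Therefore the treewidth is 1.

Treewidth 1.
Bags: B1 = {2, 6}  B2 = {2, 8}  B3 = {0, 8}  B4 = {0, 5}  B5 = {4, 5}  B6 = {3, 4}  B7 = {1, 3}  B8 = {1, 7}
Tree: B1–B2, B2–B3, B3–B4, B4–B5, B5–B6, B6–B7, B7–B8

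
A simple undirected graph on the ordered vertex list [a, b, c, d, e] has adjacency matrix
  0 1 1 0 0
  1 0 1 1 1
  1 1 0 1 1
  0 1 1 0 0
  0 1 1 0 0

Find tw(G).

A width-2 tree decomposition is:
Bags: B1 = {b, c, d}  B2 = {b, c, e}  B3 = {a, b, c}
Tree: B1–B2, B1–B3
The largest bag has 3 vertices, giving width 2; this decomposition certifies tw(G) ≤ 2. For the lower bound, the 3 vertices {b, c, d} are pairwise adjacent, and any tree decomposition puts a clique entirely inside one bag — forcing width ≥ 2. Combining the bounds, tw(G) = 2.

2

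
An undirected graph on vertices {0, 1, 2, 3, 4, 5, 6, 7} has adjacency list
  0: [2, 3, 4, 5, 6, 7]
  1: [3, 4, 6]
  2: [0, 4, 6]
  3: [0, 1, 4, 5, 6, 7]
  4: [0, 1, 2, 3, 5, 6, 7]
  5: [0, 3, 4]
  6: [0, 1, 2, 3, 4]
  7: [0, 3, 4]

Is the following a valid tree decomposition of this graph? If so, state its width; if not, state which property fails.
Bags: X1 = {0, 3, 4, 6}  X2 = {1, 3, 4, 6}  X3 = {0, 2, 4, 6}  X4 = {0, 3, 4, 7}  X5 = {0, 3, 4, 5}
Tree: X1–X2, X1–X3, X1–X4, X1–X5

Yes; width 3.

Vertex coverage: the bags together contain {0, 1, 2, 3, 4, 5, 6, 7}, the full vertex set. Edge coverage: each edge of G has both endpoints in at least one bag. Running intersection: for every vertex, the bags containing it form a connected subtree. All three properties hold, so this is a valid tree decomposition of width max|bag| − 1 = 3, and hence tw(G) ≤ 3.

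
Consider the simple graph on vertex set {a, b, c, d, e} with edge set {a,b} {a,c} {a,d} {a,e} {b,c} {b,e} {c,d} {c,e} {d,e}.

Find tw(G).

3

A width-3 tree decomposition is:
Bags: B1 = {a, b, c, e}  B2 = {a, c, d, e}
Tree: B1–B2
Every bag has size at most 4, so the width is 4 − 1 = 3 and tw(G) ≤ 3. On the other hand G contains the 4-clique {a, c, d, e}. A clique must lie in a single bag of any decomposition, so no decomposition can have width below 3. The upper and lower bounds meet at 3, so that is the treewidth.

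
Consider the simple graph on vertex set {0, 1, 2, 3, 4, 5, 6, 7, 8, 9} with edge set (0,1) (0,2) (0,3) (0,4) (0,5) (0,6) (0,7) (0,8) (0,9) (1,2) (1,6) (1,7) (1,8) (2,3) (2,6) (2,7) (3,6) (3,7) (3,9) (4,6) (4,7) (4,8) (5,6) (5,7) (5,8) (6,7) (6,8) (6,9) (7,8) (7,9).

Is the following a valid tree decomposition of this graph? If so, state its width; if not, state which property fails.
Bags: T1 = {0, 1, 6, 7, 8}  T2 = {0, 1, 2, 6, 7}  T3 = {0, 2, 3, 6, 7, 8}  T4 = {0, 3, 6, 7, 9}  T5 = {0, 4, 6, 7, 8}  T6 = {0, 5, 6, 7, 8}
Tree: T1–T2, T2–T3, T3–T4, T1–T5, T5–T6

No — bags containing vertex 8 are not connected in the tree.

A tree decomposition must satisfy three properties: every vertex lies in some bag; for every edge, both endpoints lie together in some bag; and for every vertex, the bags containing it form a connected subtree. Here bags containing vertex 8 are not connected in the tree, so the decomposition is invalid.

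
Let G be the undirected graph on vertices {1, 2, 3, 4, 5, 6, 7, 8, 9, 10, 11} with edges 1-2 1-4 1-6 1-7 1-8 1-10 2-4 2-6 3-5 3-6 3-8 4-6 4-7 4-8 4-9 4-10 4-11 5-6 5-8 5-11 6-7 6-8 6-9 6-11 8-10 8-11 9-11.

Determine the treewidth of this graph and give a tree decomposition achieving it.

Each bag holds 4 vertices, so the decomposition has width 3, which upper-bounds the treewidth. Conversely, {1, 4, 8, 10} is a clique of size 4, and the vertices of any clique must share a bag in every tree decomposition; so some bag has ≥ 4 vertices and tw(G) ≥ 3. The upper and lower bounds meet at 3, so that is the treewidth.

Treewidth 3.
One optimal decomposition is:
Bags: B1 = {1, 4, 6, 8}  B2 = {4, 6, 8, 11}  B3 = {1, 4, 8, 10}  B4 = {4, 6, 9, 11}  B5 = {1, 2, 4, 6}  B6 = {1, 4, 6, 7}  B7 = {5, 6, 8, 11}  B8 = {3, 5, 6, 8}
Tree: B1–B2, B1–B3, B2–B4, B1–B5, B5–B6, B2–B7, B7–B8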